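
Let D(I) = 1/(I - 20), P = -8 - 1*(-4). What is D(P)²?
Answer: 1/576 ≈ 0.0017361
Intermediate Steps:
P = -4 (P = -8 + 4 = -4)
D(I) = 1/(-20 + I)
D(P)² = (1/(-20 - 4))² = (1/(-24))² = (-1/24)² = 1/576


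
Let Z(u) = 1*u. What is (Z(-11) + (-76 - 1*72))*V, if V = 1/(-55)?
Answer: 159/55 ≈ 2.8909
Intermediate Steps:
Z(u) = u
V = -1/55 ≈ -0.018182
(Z(-11) + (-76 - 1*72))*V = (-11 + (-76 - 1*72))*(-1/55) = (-11 + (-76 - 72))*(-1/55) = (-11 - 148)*(-1/55) = -159*(-1/55) = 159/55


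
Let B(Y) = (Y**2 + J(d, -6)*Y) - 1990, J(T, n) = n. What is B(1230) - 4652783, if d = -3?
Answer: -3149253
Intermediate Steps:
B(Y) = -1990 + Y**2 - 6*Y (B(Y) = (Y**2 - 6*Y) - 1990 = -1990 + Y**2 - 6*Y)
B(1230) - 4652783 = (-1990 + 1230**2 - 6*1230) - 4652783 = (-1990 + 1512900 - 7380) - 4652783 = 1503530 - 4652783 = -3149253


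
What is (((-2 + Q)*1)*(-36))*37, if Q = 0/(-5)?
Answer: 2664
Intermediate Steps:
Q = 0 (Q = 0*(-1/5) = 0)
(((-2 + Q)*1)*(-36))*37 = (((-2 + 0)*1)*(-36))*37 = (-2*1*(-36))*37 = -2*(-36)*37 = 72*37 = 2664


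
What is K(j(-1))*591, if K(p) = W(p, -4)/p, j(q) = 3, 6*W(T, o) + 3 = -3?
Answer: -197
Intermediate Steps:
W(T, o) = -1 (W(T, o) = -1/2 + (1/6)*(-3) = -1/2 - 1/2 = -1)
K(p) = -1/p
K(j(-1))*591 = -1/3*591 = -197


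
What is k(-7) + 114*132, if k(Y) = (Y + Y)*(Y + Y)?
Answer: 15244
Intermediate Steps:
k(Y) = 4*Y² (k(Y) = (2*Y)*(2*Y) = 4*Y²)
k(-7) + 114*132 = 4*(-7)² + 114*132 = 4*49 + 15048 = 196 + 15048 = 15244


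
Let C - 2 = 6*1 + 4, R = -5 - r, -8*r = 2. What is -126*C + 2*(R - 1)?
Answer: -3047/2 ≈ -1523.5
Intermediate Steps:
r = -¼ (r = -⅛*2 = -¼ ≈ -0.25000)
R = -19/4 (R = -5 - 1*(-¼) = -5 + ¼ = -19/4 ≈ -4.7500)
C = 12 (C = 2 + (6*1 + 4) = 2 + (6 + 4) = 2 + 10 = 12)
-126*C + 2*(R - 1) = -126*12 + 2*(-19/4 - 1) = -1512 + 2*(-23/4) = -1512 - 23/2 = -3047/2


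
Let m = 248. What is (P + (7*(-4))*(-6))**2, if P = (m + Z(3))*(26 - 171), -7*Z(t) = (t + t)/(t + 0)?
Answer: 62627064516/49 ≈ 1.2781e+9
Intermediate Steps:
Z(t) = -2/7 (Z(t) = -(t + t)/(7*(t + 0)) = -2*t/(7*t) = -1/7*2 = -2/7)
P = -251430/7 (P = (248 - 2/7)*(26 - 171) = (1734/7)*(-145) = -251430/7 ≈ -35919.)
(P + (7*(-4))*(-6))**2 = (-251430/7 + (7*(-4))*(-6))**2 = (-251430/7 - 28*(-6))**2 = (-251430/7 + 168)**2 = (-250254/7)**2 = 62627064516/49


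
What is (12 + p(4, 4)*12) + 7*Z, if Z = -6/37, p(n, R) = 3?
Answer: 1734/37 ≈ 46.865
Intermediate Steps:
Z = -6/37 (Z = -6*1/37 = -6/37 ≈ -0.16216)
(12 + p(4, 4)*12) + 7*Z = (12 + 3*12) + 7*(-6/37) = (12 + 36) - 42/37 = 48 - 42/37 = 1734/37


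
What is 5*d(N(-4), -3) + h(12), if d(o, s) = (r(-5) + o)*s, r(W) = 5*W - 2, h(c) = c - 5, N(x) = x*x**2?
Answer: 1372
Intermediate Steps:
N(x) = x**3
h(c) = -5 + c
r(W) = -2 + 5*W
d(o, s) = s*(-27 + o) (d(o, s) = ((-2 + 5*(-5)) + o)*s = ((-2 - 25) + o)*s = (-27 + o)*s = s*(-27 + o))
5*d(N(-4), -3) + h(12) = 5*(-3*(-27 + (-4)**3)) + (-5 + 12) = 5*(-3*(-27 - 64)) + 7 = 5*(-3*(-91)) + 7 = 5*273 + 7 = 1365 + 7 = 1372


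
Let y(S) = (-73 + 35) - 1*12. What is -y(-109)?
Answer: 50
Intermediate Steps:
y(S) = -50 (y(S) = -38 - 12 = -50)
-y(-109) = -1*(-50) = 50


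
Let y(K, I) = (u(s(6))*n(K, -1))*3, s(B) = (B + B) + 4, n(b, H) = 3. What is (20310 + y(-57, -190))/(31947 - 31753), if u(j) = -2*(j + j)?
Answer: 9867/97 ≈ 101.72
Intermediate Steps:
s(B) = 4 + 2*B (s(B) = 2*B + 4 = 4 + 2*B)
u(j) = -4*j
y(K, I) = -576 (y(K, I) = (-4*(4 + 2*6)*3)*3 = (-4*(4 + 12)*3)*3 = (-4*16*3)*3 = -64*3*3 = -192*3 = -576)
(20310 + y(-57, -190))/(31947 - 31753) = (20310 - 576)/(31947 - 31753) = 19734/194 = 19734*(1/194) = 9867/97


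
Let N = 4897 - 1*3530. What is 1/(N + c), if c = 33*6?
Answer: 1/1565 ≈ 0.00063898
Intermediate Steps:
N = 1367 (N = 4897 - 3530 = 1367)
c = 198
1/(N + c) = 1/(1367 + 198) = 1/1565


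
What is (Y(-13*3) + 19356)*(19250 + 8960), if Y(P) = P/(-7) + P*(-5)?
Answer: 551690880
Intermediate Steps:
Y(P) = -36*P/7 (Y(P) = P*(-1/7) - 5*P = -P/7 - 5*P = -36*P/7)
(Y(-13*3) + 19356)*(19250 + 8960) = (-(-468)*3/7 + 19356)*(19250 + 8960) = (-36/7*(-39) + 19356)*28210 = (1404/7 + 19356)*28210 = (136896/7)*28210 = 551690880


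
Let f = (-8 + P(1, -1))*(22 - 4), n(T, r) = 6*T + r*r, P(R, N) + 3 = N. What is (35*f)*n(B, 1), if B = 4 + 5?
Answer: -415800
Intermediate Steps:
B = 9
P(R, N) = -3 + N
n(T, r) = r² + 6*T (n(T, r) = 6*T + r² = r² + 6*T)
f = -216 (f = (-8 + (-3 - 1))*(22 - 4) = (-8 - 4)*18 = -12*18 = -216)
(35*f)*n(B, 1) = (35*(-216))*(1² + 6*9) = -7560*(1 + 54) = -7560*55 = -415800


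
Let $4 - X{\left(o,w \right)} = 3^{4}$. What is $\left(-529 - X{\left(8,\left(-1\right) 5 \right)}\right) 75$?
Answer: $-33900$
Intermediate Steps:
$X{\left(o,w \right)} = -77$ ($X{\left(o,w \right)} = 4 - 3^{4} = 4 - 81 = -77$)
$\left(-529 - X{\left(8,\left(-1\right) 5 \right)}\right) 75 = \left(-529 - -77\right) 75 = \left(-529 + 77\right) 75 = \left(-452\right) 75 = -33900$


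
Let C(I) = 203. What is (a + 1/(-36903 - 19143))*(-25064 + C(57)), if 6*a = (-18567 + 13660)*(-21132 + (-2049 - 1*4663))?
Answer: -10576412821906149/18682 ≈ -5.6613e+11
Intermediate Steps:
a = 68315254/3 (a = ((-18567 + 13660)*(-21132 + (-2049 - 1*4663)))/6 = (-4907*(-21132 + (-2049 - 4663)))/6 = (-4907*(-21132 - 6712))/6 = (-4907*(-27844))/6 = (1/6)*136630508 = 68315254/3 ≈ 2.2772e+7)
(a + 1/(-36903 - 19143))*(-25064 + C(57)) = (68315254/3 + 1/(-36903 - 19143))*(-25064 + 203) = (68315254/3 + 1/(-56046))*(-24861) = (68315254/3 - 1/56046)*(-24861) = (425421858409/18682)*(-24861) = -10576412821906149/18682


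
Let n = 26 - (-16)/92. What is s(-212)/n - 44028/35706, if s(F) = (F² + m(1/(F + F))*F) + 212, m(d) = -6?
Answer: 3175161084/1791251 ≈ 1772.6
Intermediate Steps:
s(F) = 212 + F² - 6*F (s(F) = (F² - 6*F) + 212 = 212 + F² - 6*F)
n = 602/23 (n = 26 - (-16)/92 = 26 - 2*(-2/23) = 26 + 4/23 = 602/23 ≈ 26.174)
s(-212)/n - 44028/35706 = (212 + (-212)² - 6*(-212))/(602/23) - 44028/35706 = (212 + 44944 + 1272)*(23/602) - 44028*1/35706 = 46428*(23/602) - 7338/5951 = 533922/301 - 7338/5951 = 3175161084/1791251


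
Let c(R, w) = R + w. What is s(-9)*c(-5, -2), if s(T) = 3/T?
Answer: 7/3 ≈ 2.3333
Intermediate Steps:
s(-9)*c(-5, -2) = (3/(-9))*(-5 - 2) = (3*(-⅑))*(-7) = -⅓*(-7) = 7/3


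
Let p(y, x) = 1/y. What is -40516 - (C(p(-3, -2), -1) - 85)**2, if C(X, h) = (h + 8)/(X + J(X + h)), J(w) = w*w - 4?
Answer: -25505288/529 ≈ -48214.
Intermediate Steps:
J(w) = -4 + w**2 (J(w) = w**2 - 4 = -4 + w**2)
C(X, h) = (8 + h)/(-4 + X + (X + h)**2) (C(X, h) = (h + 8)/(X + (-4 + (X + h)**2)) = (8 + h)/(-4 + X + (X + h)**2))
-40516 - (C(p(-3, -2), -1) - 85)**2 = -40516 - ((8 - 1)/(-4 + 1/(-3) + (1/(-3) - 1)**2) - 85)**2 = -40516 - (7/(-4 - 1/3 + (-1/3 - 1)**2) - 85)**2 = -40516 - (7/(-4 - 1/3 + (-4/3)**2) - 85)**2 = -40516 - (7/(-4 - 1/3 + 16/9) - 85)**2 = -40516 - (7/(-23/9) - 85)**2 = -40516 - (-9/23*7 - 85)**2 = -40516 - (-63/23 - 85)**2 = -40516 - (-2018/23)**2 = -40516 - 1*4072324/529 = -40516 - 4072324/529 = -25505288/529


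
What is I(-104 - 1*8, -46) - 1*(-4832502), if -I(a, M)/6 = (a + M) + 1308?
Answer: 4825602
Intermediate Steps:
I(a, M) = -7848 - 6*M - 6*a (I(a, M) = -6*((a + M) + 1308) = -6*((M + a) + 1308) = -6*(1308 + M + a) = -7848 - 6*M - 6*a)
I(-104 - 1*8, -46) - 1*(-4832502) = (-7848 - 6*(-46) - 6*(-104 - 1*8)) - 1*(-4832502) = (-7848 + 276 - 6*(-104 - 8)) + 4832502 = (-7848 + 276 - 6*(-112)) + 4832502 = (-7848 + 276 + 672) + 4832502 = -6900 + 4832502 = 4825602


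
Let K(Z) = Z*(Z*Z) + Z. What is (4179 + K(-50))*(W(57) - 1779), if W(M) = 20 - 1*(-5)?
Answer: 212007734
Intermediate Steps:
W(M) = 25 (W(M) = 20 + 5 = 25)
K(Z) = Z + Z³ (K(Z) = Z*Z² + Z = Z³ + Z = Z + Z³)
(4179 + K(-50))*(W(57) - 1779) = (4179 + (-50 + (-50)³))*(25 - 1779) = (4179 + (-50 - 125000))*(-1754) = (4179 - 125050)*(-1754) = -120871*(-1754) = 212007734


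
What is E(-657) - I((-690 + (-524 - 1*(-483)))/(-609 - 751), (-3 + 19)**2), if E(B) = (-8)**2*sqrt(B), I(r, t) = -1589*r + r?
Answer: 17071/20 + 192*I*sqrt(73) ≈ 853.55 + 1640.4*I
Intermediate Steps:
I(r, t) = -1588*r
E(B) = 64*sqrt(B)
E(-657) - I((-690 + (-524 - 1*(-483)))/(-609 - 751), (-3 + 19)**2) = 64*sqrt(-657) - (-1588)*(-690 + (-524 - 1*(-483)))/(-609 - 751) = 64*(3*I*sqrt(73)) - (-1588)*(-690 + (-524 + 483))/(-1360) = 192*I*sqrt(73) - (-1588)*(-690 - 41)*(-1/1360) = 192*I*sqrt(73) - (-1588)*(-731*(-1/1360)) = 192*I*sqrt(73) - (-1588)*43/80 = 192*I*sqrt(73) - 1*(-17071/20) = 192*I*sqrt(73) + 17071/20 = 17071/20 + 192*I*sqrt(73)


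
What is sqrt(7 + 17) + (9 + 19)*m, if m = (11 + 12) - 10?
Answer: 364 + 2*sqrt(6) ≈ 368.90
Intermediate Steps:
m = 13 (m = 23 - 10 = 13)
sqrt(7 + 17) + (9 + 19)*m = sqrt(7 + 17) + (9 + 19)*13 = sqrt(24) + 28*13 = 2*sqrt(6) + 364 = 364 + 2*sqrt(6)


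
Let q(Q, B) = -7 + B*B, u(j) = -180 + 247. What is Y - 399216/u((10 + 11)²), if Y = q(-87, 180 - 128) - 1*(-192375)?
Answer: 12670608/67 ≈ 1.8911e+5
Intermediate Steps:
u(j) = 67
q(Q, B) = -7 + B²
Y = 195072 (Y = (-7 + (180 - 128)²) - 1*(-192375) = (-7 + 52²) + 192375 = (-7 + 2704) + 192375 = 2697 + 192375 = 195072)
Y - 399216/u((10 + 11)²) = 195072 - 399216/67 = 12670608/67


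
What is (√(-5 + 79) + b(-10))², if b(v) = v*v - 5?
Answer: (95 + √74)² ≈ 10733.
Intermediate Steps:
b(v) = -5 + v² (b(v) = v² - 5 = -5 + v²)
(√(-5 + 79) + b(-10))² = (√(-5 + 79) + (-5 + (-10)²))² = (√74 + (-5 + 100))² = (√74 + 95)² = (95 + √74)²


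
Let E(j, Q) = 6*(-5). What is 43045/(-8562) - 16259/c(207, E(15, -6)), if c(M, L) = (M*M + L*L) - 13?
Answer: -14238209/2637096 ≈ -5.3992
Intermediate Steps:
E(j, Q) = -30
c(M, L) = -13 + L² + M² (c(M, L) = (M² + L²) - 13 = (L² + M²) - 13 = -13 + L² + M²)
43045/(-8562) - 16259/c(207, E(15, -6)) = 43045/(-8562) - 16259/(-13 + (-30)² + 207²) = 43045*(-1/8562) - 16259/(-13 + 900 + 42849) = -43045/8562 - 16259/43736 = -43045/8562 - 16259*1/43736 = -43045/8562 - 229/616 = -14238209/2637096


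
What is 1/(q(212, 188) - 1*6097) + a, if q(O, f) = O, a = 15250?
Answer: 89746249/5885 ≈ 15250.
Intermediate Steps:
1/(q(212, 188) - 1*6097) + a = 1/(212 - 1*6097) + 15250 = 1/(212 - 6097) + 15250 = 1/(-5885) + 15250 = -1/5885 + 15250 = 89746249/5885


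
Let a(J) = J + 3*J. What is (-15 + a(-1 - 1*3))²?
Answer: 961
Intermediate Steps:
a(J) = 4*J
(-15 + a(-1 - 1*3))² = (-15 + 4*(-1 - 1*3))² = (-15 + 4*(-1 - 3))² = (-15 + 4*(-4))² = (-15 - 16)² = (-31)² = 961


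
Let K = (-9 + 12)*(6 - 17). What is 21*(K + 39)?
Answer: 126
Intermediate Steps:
K = -33 (K = 3*(-11) = -33)
21*(K + 39) = 21*(-33 + 39) = 21*6 = 126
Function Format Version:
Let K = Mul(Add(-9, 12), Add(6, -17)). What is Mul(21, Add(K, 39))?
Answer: 126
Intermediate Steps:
K = -33 (K = Mul(3, -11) = -33)
Mul(21, Add(K, 39)) = Mul(21, Add(-33, 39)) = Mul(21, 6) = 126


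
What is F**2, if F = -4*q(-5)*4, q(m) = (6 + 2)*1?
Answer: 16384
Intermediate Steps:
q(m) = 8 (q(m) = 8*1 = 8)
F = -128 (F = -4*8*4 = -32*4 = -128)
F**2 = (-128)**2 = 16384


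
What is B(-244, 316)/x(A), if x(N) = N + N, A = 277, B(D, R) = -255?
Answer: -255/554 ≈ -0.46029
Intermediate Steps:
x(N) = 2*N
B(-244, 316)/x(A) = -255/(2*277) = -255/554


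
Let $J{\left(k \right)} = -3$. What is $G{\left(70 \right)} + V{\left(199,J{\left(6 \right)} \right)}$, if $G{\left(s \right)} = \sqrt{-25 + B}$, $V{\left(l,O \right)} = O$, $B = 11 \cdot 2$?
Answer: $-3 + i \sqrt{3} \approx -3.0 + 1.732 i$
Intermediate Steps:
$B = 22$
$G{\left(s \right)} = i \sqrt{3}$ ($G{\left(s \right)} = \sqrt{-25 + 22} = \sqrt{-3} = i \sqrt{3}$)
$G{\left(70 \right)} + V{\left(199,J{\left(6 \right)} \right)} = i \sqrt{3} - 3 = -3 + i \sqrt{3}$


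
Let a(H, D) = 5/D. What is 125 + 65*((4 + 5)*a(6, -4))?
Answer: -2425/4 ≈ -606.25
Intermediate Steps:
125 + 65*((4 + 5)*a(6, -4)) = 125 + 65*((4 + 5)*(5/(-4))) = 125 + 65*(9*(5*(-¼))) = 125 + 65*(9*(-5/4)) = 125 + 65*(-45/4) = 125 - 2925/4 = -2425/4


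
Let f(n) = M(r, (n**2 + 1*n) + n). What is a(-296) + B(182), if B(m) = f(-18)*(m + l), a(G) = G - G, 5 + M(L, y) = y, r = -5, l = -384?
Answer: -57166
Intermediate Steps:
M(L, y) = -5 + y
f(n) = -5 + n**2 + 2*n (f(n) = -5 + ((n**2 + 1*n) + n) = -5 + ((n**2 + n) + n) = -5 + ((n + n**2) + n) = -5 + (n**2 + 2*n) = -5 + n**2 + 2*n)
a(G) = 0
B(m) = -108672 + 283*m (B(m) = (-5 - 18*(2 - 18))*(m - 384) = (-5 - 18*(-16))*(-384 + m) = (-5 + 288)*(-384 + m) = 283*(-384 + m) = -108672 + 283*m)
a(-296) + B(182) = 0 + (-108672 + 283*182) = 0 + (-108672 + 51506) = 0 - 57166 = -57166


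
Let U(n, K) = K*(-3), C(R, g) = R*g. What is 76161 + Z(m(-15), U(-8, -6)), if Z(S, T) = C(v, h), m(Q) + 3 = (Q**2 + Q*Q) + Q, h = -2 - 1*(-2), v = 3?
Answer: 76161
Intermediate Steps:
h = 0 (h = -2 + 2 = 0)
m(Q) = -3 + Q + 2*Q**2 (m(Q) = -3 + ((Q**2 + Q*Q) + Q) = -3 + ((Q**2 + Q**2) + Q) = -3 + (2*Q**2 + Q) = -3 + (Q + 2*Q**2) = -3 + Q + 2*Q**2)
U(n, K) = -3*K
Z(S, T) = 0 (Z(S, T) = 3*0 = 0)
76161 + Z(m(-15), U(-8, -6)) = 76161 + 0 = 76161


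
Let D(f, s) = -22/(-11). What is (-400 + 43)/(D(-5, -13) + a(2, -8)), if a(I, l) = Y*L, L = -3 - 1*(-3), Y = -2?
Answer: -357/2 ≈ -178.50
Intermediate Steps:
D(f, s) = 2 (D(f, s) = -22*(-1/11) = 2)
L = 0 (L = -3 + 3 = 0)
a(I, l) = 0 (a(I, l) = -2*0 = 0)
(-400 + 43)/(D(-5, -13) + a(2, -8)) = (-400 + 43)/(2 + 0) = -357/2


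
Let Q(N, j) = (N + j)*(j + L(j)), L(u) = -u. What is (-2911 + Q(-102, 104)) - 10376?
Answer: -13287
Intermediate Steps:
Q(N, j) = 0 (Q(N, j) = (N + j)*(j - j) = (N + j)*0 = 0)
(-2911 + Q(-102, 104)) - 10376 = (-2911 + 0) - 10376 = -2911 - 10376 = -13287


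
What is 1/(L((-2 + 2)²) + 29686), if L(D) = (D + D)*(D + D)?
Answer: 1/29686 ≈ 3.3686e-5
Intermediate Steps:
L(D) = 4*D² (L(D) = (2*D)*(2*D) = 4*D²)
1/(L((-2 + 2)²) + 29686) = 1/(4*((-2 + 2)²)² + 29686) = 1/(4*(0²)² + 29686) = 1/(4*0² + 29686) = 1/(4*0 + 29686) = 1/(0 + 29686) = 1/29686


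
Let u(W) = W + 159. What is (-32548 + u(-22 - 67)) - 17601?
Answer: -50079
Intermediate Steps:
u(W) = 159 + W
(-32548 + u(-22 - 67)) - 17601 = (-32548 + (159 + (-22 - 67))) - 17601 = (-32548 + (159 - 89)) - 17601 = (-32548 + 70) - 17601 = -32478 - 17601 = -50079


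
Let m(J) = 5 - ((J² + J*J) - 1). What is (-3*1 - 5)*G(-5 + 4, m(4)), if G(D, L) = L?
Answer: 208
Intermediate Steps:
m(J) = 6 - 2*J² (m(J) = 5 - ((J² + J²) - 1) = 5 - (2*J² - 1) = 5 - (-1 + 2*J²) = 5 + (1 - 2*J²) = 6 - 2*J²)
(-3*1 - 5)*G(-5 + 4, m(4)) = (-3*1 - 5)*(6 - 2*4²) = (-3 - 5)*(6 - 2*16) = -8*(6 - 32) = -8*(-26) = 208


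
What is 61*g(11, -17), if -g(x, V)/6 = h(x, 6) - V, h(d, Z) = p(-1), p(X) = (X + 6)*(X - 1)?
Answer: -2562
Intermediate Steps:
p(X) = (-1 + X)*(6 + X) (p(X) = (6 + X)*(-1 + X) = (-1 + X)*(6 + X))
h(d, Z) = -10 (h(d, Z) = -6 + (-1)**2 + 5*(-1) = -6 + 1 - 5 = -10)
g(x, V) = 60 + 6*V (g(x, V) = -6*(-10 - V) = 60 + 6*V)
61*g(11, -17) = 61*(60 + 6*(-17)) = 61*(60 - 102) = 61*(-42) = -2562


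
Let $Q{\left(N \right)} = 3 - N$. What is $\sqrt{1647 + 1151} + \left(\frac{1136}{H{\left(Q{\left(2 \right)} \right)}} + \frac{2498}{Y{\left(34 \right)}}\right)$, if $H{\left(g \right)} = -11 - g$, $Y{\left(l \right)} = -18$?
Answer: $- \frac{2101}{9} + \sqrt{2798} \approx -180.55$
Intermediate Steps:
$\sqrt{1647 + 1151} + \left(\frac{1136}{H{\left(Q{\left(2 \right)} \right)}} + \frac{2498}{Y{\left(34 \right)}}\right) = \sqrt{1647 + 1151} + \left(\frac{1136}{-11 - \left(3 - 2\right)} + \frac{2498}{-18}\right) = \sqrt{2798} + \left(\frac{1136}{-11 - \left(3 - 2\right)} + 2498 \left(- \frac{1}{18}\right)\right) = \sqrt{2798} - \left(\frac{1249}{9} - \frac{1136}{-11 - 1}\right) = \sqrt{2798} - \left(\frac{1249}{9} - \frac{1136}{-12}\right) = \sqrt{2798} + \left(1136 \left(- \frac{1}{12}\right) - \frac{1249}{9}\right) = \sqrt{2798} - \frac{2101}{9} = - \frac{2101}{9} + \sqrt{2798}$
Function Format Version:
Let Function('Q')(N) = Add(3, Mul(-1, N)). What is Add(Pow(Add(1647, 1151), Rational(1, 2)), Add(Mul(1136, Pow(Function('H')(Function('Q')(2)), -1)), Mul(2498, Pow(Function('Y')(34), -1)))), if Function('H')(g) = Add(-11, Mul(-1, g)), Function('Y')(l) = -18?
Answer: Add(Rational(-2101, 9), Pow(2798, Rational(1, 2))) ≈ -180.55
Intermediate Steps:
Add(Pow(Add(1647, 1151), Rational(1, 2)), Add(Mul(1136, Pow(Function('H')(Function('Q')(2)), -1)), Mul(2498, Pow(Function('Y')(34), -1)))) = Add(Pow(Add(1647, 1151), Rational(1, 2)), Add(Mul(1136, Pow(Add(-11, Mul(-1, Add(3, Mul(-1, 2)))), -1)), Mul(2498, Pow(-18, -1)))) = Add(Pow(2798, Rational(1, 2)), Add(Mul(1136, Pow(Add(-11, Mul(-1, Add(3, -2))), -1)), Mul(2498, Rational(-1, 18)))) = Add(Pow(2798, Rational(1, 2)), Add(Mul(1136, Pow(Add(-11, Mul(-1, 1)), -1)), Rational(-1249, 9))) = Add(Pow(2798, Rational(1, 2)), Add(Mul(1136, Pow(Add(-11, -1), -1)), Rational(-1249, 9))) = Add(Pow(2798, Rational(1, 2)), Add(Mul(1136, Pow(-12, -1)), Rational(-1249, 9))) = Add(Pow(2798, Rational(1, 2)), Add(Mul(1136, Rational(-1, 12)), Rational(-1249, 9))) = Add(Pow(2798, Rational(1, 2)), Add(Rational(-284, 3), Rational(-1249, 9))) = Add(Pow(2798, Rational(1, 2)), Rational(-2101, 9)) = Add(Rational(-2101, 9), Pow(2798, Rational(1, 2)))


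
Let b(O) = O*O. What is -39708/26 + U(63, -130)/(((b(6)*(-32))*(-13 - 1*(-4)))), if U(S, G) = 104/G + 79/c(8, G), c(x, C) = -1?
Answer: -343078849/224640 ≈ -1527.2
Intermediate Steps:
b(O) = O²
U(S, G) = -79 + 104/G (U(S, G) = 104/G + 79/(-1) = 104/G + 79*(-1) = 104/G - 79 = -79 + 104/G)
-39708/26 + U(63, -130)/(((b(6)*(-32))*(-13 - 1*(-4)))) = -39708/26 + (-79 + 104/(-130))/(((6²*(-32))*(-13 - 1*(-4)))) = -39708*1/26 + (-79 + 104*(-1/130))/(((36*(-32))*(-13 + 4))) = -19854/13 + (-79 - ⅘)/((-1152*(-9))) = -19854/13 - 399/5/10368 = -19854/13 - 399/5*1/10368 = -19854/13 - 133/17280 = -343078849/224640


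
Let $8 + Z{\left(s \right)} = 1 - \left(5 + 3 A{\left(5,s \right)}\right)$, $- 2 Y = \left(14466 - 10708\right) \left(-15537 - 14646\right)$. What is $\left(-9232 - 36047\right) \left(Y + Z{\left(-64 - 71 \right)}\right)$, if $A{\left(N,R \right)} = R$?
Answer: $-2567964525750$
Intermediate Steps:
$Y = 56713857$ ($Y = - \frac{\left(14466 - 10708\right) \left(-15537 - 14646\right)}{2} = - \frac{3758 \left(-30183\right)}{2} = \left(- \frac{1}{2}\right) \left(-113427714\right) = 56713857$)
$Z{\left(s \right)} = -12 - 3 s$ ($Z{\left(s \right)} = -8 + \left(1 - \left(5 + 3 s\right)\right) = -8 - \left(4 + 3 s\right) = -12 - 3 s$)
$\left(-9232 - 36047\right) \left(Y + Z{\left(-64 - 71 \right)}\right) = \left(-9232 - 36047\right) \left(56713857 - \left(12 + 3 \left(-64 - 71\right)\right)\right) = - 45279 \left(56713857 - \left(12 + 3 \left(-64 - 71\right)\right)\right) = - 45279 \left(56713857 - -393\right) = - 45279 \left(56713857 + \left(-12 + 405\right)\right) = - 45279 \left(56713857 + 393\right) = \left(-45279\right) 56714250 = -2567964525750$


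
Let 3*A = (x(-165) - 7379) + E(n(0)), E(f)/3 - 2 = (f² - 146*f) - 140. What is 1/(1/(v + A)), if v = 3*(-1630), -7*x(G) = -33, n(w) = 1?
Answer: -160253/21 ≈ -7631.1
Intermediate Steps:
x(G) = 33/7 (x(G) = -⅐*(-33) = 33/7)
v = -4890
E(f) = -414 - 438*f + 3*f² (E(f) = 6 + 3*((f² - 146*f) - 140) = 6 + 3*(-140 + f² - 146*f) = 6 + (-420 - 438*f + 3*f²) = -414 - 438*f + 3*f²)
A = -57563/21 (A = ((33/7 - 7379) + (-414 - 438*1 + 3*1²))/3 = (-51620/7 + (-414 - 438 + 3*1))/3 = (-51620/7 + (-414 - 438 + 3))/3 = (-51620/7 - 849)/3 = (⅓)*(-57563/7) = -57563/21 ≈ -2741.1)
1/(1/(v + A)) = 1/(1/(-4890 - 57563/21)) = 1/(1/(-160253/21)) = 1/(-21/160253) = -160253/21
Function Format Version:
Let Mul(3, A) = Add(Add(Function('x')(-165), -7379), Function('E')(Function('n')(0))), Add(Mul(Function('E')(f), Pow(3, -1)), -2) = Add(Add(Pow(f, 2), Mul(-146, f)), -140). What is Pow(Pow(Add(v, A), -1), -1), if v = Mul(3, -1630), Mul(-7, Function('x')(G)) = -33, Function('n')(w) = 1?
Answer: Rational(-160253, 21) ≈ -7631.1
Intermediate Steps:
Function('x')(G) = Rational(33, 7) (Function('x')(G) = Mul(Rational(-1, 7), -33) = Rational(33, 7))
v = -4890
Function('E')(f) = Add(-414, Mul(-438, f), Mul(3, Pow(f, 2))) (Function('E')(f) = Add(6, Mul(3, Add(Add(Pow(f, 2), Mul(-146, f)), -140))) = Add(6, Mul(3, Add(-140, Pow(f, 2), Mul(-146, f)))) = Add(6, Add(-420, Mul(-438, f), Mul(3, Pow(f, 2)))) = Add(-414, Mul(-438, f), Mul(3, Pow(f, 2))))
A = Rational(-57563, 21) (A = Mul(Rational(1, 3), Add(Add(Rational(33, 7), -7379), Add(-414, Mul(-438, 1), Mul(3, Pow(1, 2))))) = Mul(Rational(1, 3), Add(Rational(-51620, 7), Add(-414, -438, Mul(3, 1)))) = Mul(Rational(1, 3), Add(Rational(-51620, 7), Add(-414, -438, 3))) = Mul(Rational(1, 3), Add(Rational(-51620, 7), -849)) = Mul(Rational(1, 3), Rational(-57563, 7)) = Rational(-57563, 21) ≈ -2741.1)
Pow(Pow(Add(v, A), -1), -1) = Pow(Pow(Add(-4890, Rational(-57563, 21)), -1), -1) = Pow(Pow(Rational(-160253, 21), -1), -1) = Pow(Rational(-21, 160253), -1) = Rational(-160253, 21)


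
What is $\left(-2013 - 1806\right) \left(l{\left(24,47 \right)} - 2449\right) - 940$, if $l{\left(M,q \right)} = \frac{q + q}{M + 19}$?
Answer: $\frac{401768027}{43} \approx 9.3434 \cdot 10^{6}$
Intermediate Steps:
$l{\left(M,q \right)} = \frac{2 q}{19 + M}$
$\left(-2013 - 1806\right) \left(l{\left(24,47 \right)} - 2449\right) - 940 = \left(-2013 - 1806\right) \left(2 \cdot 47 \frac{1}{19 + 24} - 2449\right) - 940 = - 3819 \left(2 \cdot 47 \cdot \frac{1}{43} - 2449\right) - 940 = - 3819 \left(\frac{94}{43} - 2449\right) - 940 = \left(-3819\right) \left(- \frac{105213}{43}\right) - 940 = \frac{401808447}{43} - 940 = \frac{401768027}{43}$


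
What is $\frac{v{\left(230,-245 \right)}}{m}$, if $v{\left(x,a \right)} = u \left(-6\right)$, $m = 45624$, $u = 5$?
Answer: $- \frac{5}{7604} \approx -0.00065755$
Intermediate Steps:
$v{\left(x,a \right)} = -30$ ($v{\left(x,a \right)} = 5 \left(-6\right) = -30$)
$\frac{v{\left(230,-245 \right)}}{m} = - \frac{30}{45624} = \left(-30\right) \frac{1}{45624} = - \frac{5}{7604}$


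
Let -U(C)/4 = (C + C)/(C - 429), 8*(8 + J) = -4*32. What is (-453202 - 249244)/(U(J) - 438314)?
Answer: 53034673/33092739 ≈ 1.6026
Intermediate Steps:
J = -24 (J = -8 + (-4*32)/8 = -8 + (1/8)*(-128) = -8 - 16 = -24)
U(C) = -8*C/(-429 + C) (U(C) = -4*(C + C)/(C - 429) = -4*2*C/(-429 + C) = -8*C/(-429 + C))
(-453202 - 249244)/(U(J) - 438314) = (-453202 - 249244)/(-8*(-24)/(-429 - 24) - 438314) = -702446/(-8*(-24)/(-453) - 438314) = -702446/(-8*(-24)*(-1/453) - 438314) = -702446/(-64/151 - 438314) = -702446/(-66185478/151) = -702446*(-151/66185478) = 53034673/33092739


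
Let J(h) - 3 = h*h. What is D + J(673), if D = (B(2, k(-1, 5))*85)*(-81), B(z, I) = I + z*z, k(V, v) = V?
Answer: 432277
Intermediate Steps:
B(z, I) = I + z²
J(h) = 3 + h² (J(h) = 3 + h*h = 3 + h²)
D = -20655 (D = ((-1 + 2²)*85)*(-81) = ((-1 + 4)*85)*(-81) = (3*85)*(-81) = 255*(-81) = -20655)
D + J(673) = -20655 + (3 + 673²) = -20655 + (3 + 452929) = -20655 + 452932 = 432277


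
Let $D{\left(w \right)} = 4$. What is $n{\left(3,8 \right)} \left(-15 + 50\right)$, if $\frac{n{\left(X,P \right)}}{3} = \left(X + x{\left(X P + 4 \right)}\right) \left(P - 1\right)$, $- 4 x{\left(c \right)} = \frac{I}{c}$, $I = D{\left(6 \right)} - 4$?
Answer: $2205$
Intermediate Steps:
$I = 0$ ($I = 4 - 4 = 0$)
$x{\left(c \right)} = 0$ ($x{\left(c \right)} = - \frac{0 \frac{1}{c}}{4} = \left(- \frac{1}{4}\right) 0 = 0$)
$n{\left(X,P \right)} = 3 X \left(-1 + P\right)$ ($n{\left(X,P \right)} = 3 \left(X + 0\right) \left(P - 1\right) = 3 X \left(-1 + P\right)$)
$n{\left(3,8 \right)} \left(-15 + 50\right) = 3 \cdot 3 \left(-1 + 8\right) \left(-15 + 50\right) = 3 \cdot 3 \cdot 7 \cdot 35 = 63 \cdot 35 = 2205$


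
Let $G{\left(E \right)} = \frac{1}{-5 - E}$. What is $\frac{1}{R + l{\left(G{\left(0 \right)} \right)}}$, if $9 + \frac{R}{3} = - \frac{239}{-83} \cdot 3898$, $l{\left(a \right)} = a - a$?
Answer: $\frac{83}{2792625} \approx 2.9721 \cdot 10^{-5}$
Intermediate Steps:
$l{\left(a \right)} = 0$
$R = \frac{2792625}{83}$ ($R = -27 + 3 - \frac{239}{-83} \cdot 3898 = -27 + 3 \left(-239\right) \left(- \frac{1}{83}\right) 3898 = -27 + 3 \cdot \frac{239}{83} \cdot 3898 = -27 + 3 \cdot \frac{931622}{83} = -27 + \frac{2794866}{83} = \frac{2792625}{83} \approx 33646.0$)
$\frac{1}{R + l{\left(G{\left(0 \right)} \right)}} = \frac{1}{\frac{2792625}{83} + 0} = \frac{1}{\frac{2792625}{83}} = \frac{83}{2792625}$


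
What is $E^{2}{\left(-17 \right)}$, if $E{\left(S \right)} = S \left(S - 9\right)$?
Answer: $195364$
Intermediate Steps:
$E{\left(S \right)} = S \left(-9 + S\right)$
$E^{2}{\left(-17 \right)} = \left(- 17 \left(-9 - 17\right)\right)^{2} = \left(\left(-17\right) \left(-26\right)\right)^{2} = 442^{2} = 195364$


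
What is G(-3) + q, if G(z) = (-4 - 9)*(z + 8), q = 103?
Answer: 38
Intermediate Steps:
G(z) = -104 - 13*z (G(z) = -13*(8 + z) = -104 - 13*z)
G(-3) + q = (-104 - 13*(-3)) + 103 = (-104 + 39) + 103 = -65 + 103 = 38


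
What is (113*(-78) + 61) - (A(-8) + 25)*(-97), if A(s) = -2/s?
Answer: -25215/4 ≈ -6303.8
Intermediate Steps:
(113*(-78) + 61) - (A(-8) + 25)*(-97) = (113*(-78) + 61) - (-2/(-8) + 25)*(-97) = (-8814 + 61) - (-2*(-1/8) + 25)*(-97) = -8753 - (1/4 + 25)*(-97) = -8753 - 101*(-97)/4 = -8753 - 1*(-9797/4) = -8753 + 9797/4 = -25215/4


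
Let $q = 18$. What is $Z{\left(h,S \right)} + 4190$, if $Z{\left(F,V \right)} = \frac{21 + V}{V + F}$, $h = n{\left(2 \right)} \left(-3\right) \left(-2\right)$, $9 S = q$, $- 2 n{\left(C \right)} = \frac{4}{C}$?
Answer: $\frac{16737}{4} \approx 4184.3$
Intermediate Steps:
$n{\left(C \right)} = - \frac{2}{C}$ ($n{\left(C \right)} = - \frac{4 \frac{1}{C}}{2} = - \frac{2}{C}$)
$S = 2$ ($S = \frac{1}{9} \cdot 18 = 2$)
$h = -6$ ($h = - \frac{2}{2} \left(-3\right) \left(-2\right) = \left(-2\right) \frac{1}{2} \left(-3\right) \left(-2\right) = \left(-1\right) \left(-3\right) \left(-2\right) = 3 \left(-2\right) = -6$)
$Z{\left(F,V \right)} = \frac{21 + V}{F + V}$
$Z{\left(h,S \right)} + 4190 = \frac{21 + 2}{-6 + 2} + 4190 = \frac{1}{-4} \cdot 23 + 4190 = \left(- \frac{1}{4}\right) 23 + 4190 = - \frac{23}{4} + 4190 = \frac{16737}{4}$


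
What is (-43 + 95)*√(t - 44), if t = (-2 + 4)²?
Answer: 104*I*√10 ≈ 328.88*I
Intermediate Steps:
t = 4 (t = 2² = 4)
(-43 + 95)*√(t - 44) = (-43 + 95)*√(4 - 44) = 52*√(-40) = 52*(2*I*√10) = 104*I*√10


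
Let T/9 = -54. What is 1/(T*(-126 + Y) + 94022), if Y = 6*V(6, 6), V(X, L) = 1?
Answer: 1/152342 ≈ 6.5642e-6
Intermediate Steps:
T = -486 (T = 9*(-54) = -486)
Y = 6 (Y = 6*1 = 6)
1/(T*(-126 + Y) + 94022) = 1/(-486*(-126 + 6) + 94022) = 1/(-486*(-120) + 94022) = 1/(58320 + 94022) = 1/152342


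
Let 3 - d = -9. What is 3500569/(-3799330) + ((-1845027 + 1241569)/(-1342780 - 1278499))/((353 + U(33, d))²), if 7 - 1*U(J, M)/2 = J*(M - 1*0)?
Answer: -19498905043105191/21163095879023750 ≈ -0.92136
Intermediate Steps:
d = 12 (d = 3 - 1*(-9) = 3 + 9 = 12)
U(J, M) = 14 - 2*J*M (U(J, M) = 14 - 2*J*(M - 1*0) = 14 - 2*J*(M + 0) = 14 - 2*J*M)
3500569/(-3799330) + ((-1845027 + 1241569)/(-1342780 - 1278499))/((353 + U(33, d))²) = 3500569/(-3799330) + ((-1845027 + 1241569)/(-1342780 - 1278499))/((353 + (14 - 2*33*12))²) = 3500569*(-1/3799330) + (-603458/(-2621279))/((353 + (14 - 792))²) = -3500569/3799330 + (-603458*(-1/2621279))/((353 - 778)²) = -3500569/3799330 + 603458/(2621279*((-425)²)) = -3500569/3799330 + (603458/2621279)/180625 = -3500569/3799330 + (603458/2621279)*(1/180625) = -3500569/3799330 + 603458/473468519375 = -19498905043105191/21163095879023750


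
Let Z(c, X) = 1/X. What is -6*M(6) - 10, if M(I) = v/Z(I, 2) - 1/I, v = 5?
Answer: -69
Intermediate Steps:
M(I) = 10 - 1/I (M(I) = 5/(1/2) - 1/I = 5/(½) - 1/I = 5*2 - 1/I = 10 - 1/I)
-6*M(6) - 10 = -6*(10 - 1/6) - 10 = -6*(10 - 1*⅙) - 10 = -6*(10 - ⅙) - 10 = -6*59/6 - 10 = -59 - 10 = -69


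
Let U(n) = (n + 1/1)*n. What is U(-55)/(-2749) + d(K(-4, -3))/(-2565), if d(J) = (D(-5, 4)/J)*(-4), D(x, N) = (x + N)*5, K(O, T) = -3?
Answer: -4559834/4230711 ≈ -1.0778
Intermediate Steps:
D(x, N) = 5*N + 5*x (D(x, N) = (N + x)*5 = 5*N + 5*x)
U(n) = n*(1 + n) (U(n) = (n + 1)*n = (1 + n)*n = n*(1 + n))
d(J) = 20/J (d(J) = ((5*4 + 5*(-5))/J)*(-4) = ((20 - 25)/J)*(-4) = -5/J*(-4) = 20/J)
U(-55)/(-2749) + d(K(-4, -3))/(-2565) = -55*(1 - 55)/(-2749) + (20/(-3))/(-2565) = -55*(-54)*(-1/2749) + (20*(-1/3))*(-1/2565) = 2970*(-1/2749) - 20/3*(-1/2565) = -2970/2749 + 4/1539 = -4559834/4230711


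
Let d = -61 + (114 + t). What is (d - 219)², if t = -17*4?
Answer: 54756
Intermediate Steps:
t = -68
d = -15 (d = -61 + (114 - 68) = -61 + 46 = -15)
(d - 219)² = (-15 - 219)² = (-234)² = 54756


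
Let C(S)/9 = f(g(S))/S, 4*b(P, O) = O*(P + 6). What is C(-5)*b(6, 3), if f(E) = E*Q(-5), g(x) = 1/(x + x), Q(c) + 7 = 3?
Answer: -162/25 ≈ -6.4800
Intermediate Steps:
Q(c) = -4 (Q(c) = -7 + 3 = -4)
g(x) = 1/(2*x)
f(E) = -4*E (f(E) = E*(-4) = -4*E)
b(P, O) = O*(6 + P)/4 (b(P, O) = (O*(P + 6))/4 = (O*(6 + P))/4 = O*(6 + P)/4)
C(S) = -18/S² (C(S) = 9*((-2/S)/S) = 9*(-2/S²) = -18/S²)
C(-5)*b(6, 3) = (-18/(-5)²)*((¼)*3*(6 + 6)) = (-18*1/25)*((¼)*3*12) = -18/25*9 = -162/25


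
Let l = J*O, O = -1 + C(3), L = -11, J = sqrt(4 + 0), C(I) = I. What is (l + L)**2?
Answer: 49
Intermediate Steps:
J = 2 (J = sqrt(4) = 2)
O = 2 (O = -1 + 3 = 2)
l = 4 (l = 2*2 = 4)
(l + L)**2 = (4 - 11)**2 = (-7)**2 = 49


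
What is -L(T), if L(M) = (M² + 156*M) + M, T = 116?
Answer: -31668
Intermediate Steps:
L(M) = M² + 157*M
-L(T) = -116*(157 + 116) = -116*273 = -1*31668 = -31668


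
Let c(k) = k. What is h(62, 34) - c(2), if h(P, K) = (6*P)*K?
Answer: 12646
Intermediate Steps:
h(P, K) = 6*K*P
h(62, 34) - c(2) = 6*34*62 - 1*2 = 12648 - 2 = 12646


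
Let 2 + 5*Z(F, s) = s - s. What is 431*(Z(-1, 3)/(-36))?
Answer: 431/90 ≈ 4.7889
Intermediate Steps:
Z(F, s) = -2/5 (Z(F, s) = -2/5 + (s - s)/5 = -2/5 + (1/5)*0 = -2/5 + 0 = -2/5)
431*(Z(-1, 3)/(-36)) = 431*(-2/5/(-36)) = 431*(-2/5*(-1/36)) = 431*(1/90) = 431/90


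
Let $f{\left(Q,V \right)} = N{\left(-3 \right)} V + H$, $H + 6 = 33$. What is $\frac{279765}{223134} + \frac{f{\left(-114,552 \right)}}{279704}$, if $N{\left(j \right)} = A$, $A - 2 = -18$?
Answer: $\frac{12714449115}{10401912056} \approx 1.2223$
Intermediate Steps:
$A = -16$ ($A = 2 - 18 = -16$)
$N{\left(j \right)} = -16$
$H = 27$ ($H = -6 + 33 = 27$)
$f{\left(Q,V \right)} = 27 - 16 V$ ($f{\left(Q,V \right)} = - 16 V + 27 = 27 - 16 V$)
$\frac{279765}{223134} + \frac{f{\left(-114,552 \right)}}{279704} = \frac{279765}{223134} + \frac{27 - 8832}{279704} = 279765 \cdot \frac{1}{223134} + \left(27 - 8832\right) \frac{1}{279704} = \frac{93255}{74378} - \frac{8805}{279704} = \frac{12714449115}{10401912056}$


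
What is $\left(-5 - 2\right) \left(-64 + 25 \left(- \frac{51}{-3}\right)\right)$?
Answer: $-2527$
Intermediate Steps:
$\left(-5 - 2\right) \left(-64 + 25 \left(- \frac{51}{-3}\right)\right) = - 7 \left(-64 + 25 \left(\left(-51\right) \left(- \frac{1}{3}\right)\right)\right) = - 7 \left(-64 + 25 \cdot 17\right) = - 7 \left(-64 + 425\right) = \left(-7\right) 361 = -2527$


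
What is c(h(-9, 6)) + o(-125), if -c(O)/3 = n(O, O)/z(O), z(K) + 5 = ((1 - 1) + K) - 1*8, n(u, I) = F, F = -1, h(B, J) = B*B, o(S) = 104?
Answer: 7075/68 ≈ 104.04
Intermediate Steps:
h(B, J) = B**2
n(u, I) = -1
z(K) = -13 + K (z(K) = -5 + (((1 - 1) + K) - 1*8) = -5 + ((0 + K) - 8) = -5 + (K - 8) = -5 + (-8 + K) = -13 + K)
c(O) = 3/(-13 + O) (c(O) = -(-3)/(-13 + O) = 3/(-13 + O))
c(h(-9, 6)) + o(-125) = 3/(-13 + (-9)**2) + 104 = 3/(-13 + 81) + 104 = 3/68 + 104 = 7075/68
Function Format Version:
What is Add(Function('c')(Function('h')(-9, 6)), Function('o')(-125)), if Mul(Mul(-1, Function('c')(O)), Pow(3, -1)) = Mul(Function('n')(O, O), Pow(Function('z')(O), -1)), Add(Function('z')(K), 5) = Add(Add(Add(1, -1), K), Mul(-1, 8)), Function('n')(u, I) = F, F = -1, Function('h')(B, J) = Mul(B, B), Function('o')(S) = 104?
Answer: Rational(7075, 68) ≈ 104.04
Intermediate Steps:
Function('h')(B, J) = Pow(B, 2)
Function('n')(u, I) = -1
Function('z')(K) = Add(-13, K) (Function('z')(K) = Add(-5, Add(Add(Add(1, -1), K), Mul(-1, 8))) = Add(-5, Add(Add(0, K), -8)) = Add(-5, Add(K, -8)) = Add(-5, Add(-8, K)) = Add(-13, K))
Function('c')(O) = Mul(3, Pow(Add(-13, O), -1)) (Function('c')(O) = Mul(-3, Mul(-1, Pow(Add(-13, O), -1))) = Mul(3, Pow(Add(-13, O), -1)))
Add(Function('c')(Function('h')(-9, 6)), Function('o')(-125)) = Add(Mul(3, Pow(Add(-13, Pow(-9, 2)), -1)), 104) = Add(Mul(3, Pow(Add(-13, 81), -1)), 104) = Add(Mul(3, Pow(68, -1)), 104) = Add(Mul(3, Rational(1, 68)), 104) = Add(Rational(3, 68), 104) = Rational(7075, 68)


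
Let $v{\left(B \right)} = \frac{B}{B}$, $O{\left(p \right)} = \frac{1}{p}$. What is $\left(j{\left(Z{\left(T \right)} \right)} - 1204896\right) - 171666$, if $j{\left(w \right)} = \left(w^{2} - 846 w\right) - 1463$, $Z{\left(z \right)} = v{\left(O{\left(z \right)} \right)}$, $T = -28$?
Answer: $-1378870$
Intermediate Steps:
$v{\left(B \right)} = 1$
$Z{\left(z \right)} = 1$
$j{\left(w \right)} = -1463 + w^{2} - 846 w$
$\left(j{\left(Z{\left(T \right)} \right)} - 1204896\right) - 171666 = \left(\left(-1463 + 1^{2} - 846\right) - 1204896\right) - 171666 = \left(\left(-1463 + 1 - 846\right) - 1204896\right) - 171666 = \left(-2308 - 1204896\right) - 171666 = -1207204 - 171666 = -1378870$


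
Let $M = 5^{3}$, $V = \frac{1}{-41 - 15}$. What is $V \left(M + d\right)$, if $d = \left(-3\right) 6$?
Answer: $- \frac{107}{56} \approx -1.9107$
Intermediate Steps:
$V = - \frac{1}{56}$ ($V = \frac{1}{-56} = - \frac{1}{56} \approx -0.017857$)
$M = 125$
$d = -18$
$V \left(M + d\right) = - \frac{125 - 18}{56} = \left(- \frac{1}{56}\right) 107 = - \frac{107}{56}$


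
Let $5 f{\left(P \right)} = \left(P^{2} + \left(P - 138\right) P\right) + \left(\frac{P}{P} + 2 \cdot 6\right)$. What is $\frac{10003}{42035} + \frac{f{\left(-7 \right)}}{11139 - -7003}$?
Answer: $\frac{5443679}{21788542} \approx 0.24984$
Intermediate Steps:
$f{\left(P \right)} = \frac{13}{5} + \frac{P^{2}}{5} + \frac{P \left(-138 + P\right)}{5}$ ($f{\left(P \right)} = \frac{\left(P^{2} + \left(P - 138\right) P\right) + \left(\frac{P}{P} + 2 \cdot 6\right)}{5} = \frac{\left(P^{2} + \left(-138 + P\right) P\right) + \left(1 + 12\right)}{5} = \frac{\left(P^{2} + P \left(-138 + P\right)\right) + 13}{5} = \frac{13 + P^{2} + P \left(-138 + P\right)}{5} = \frac{13}{5} + \frac{P^{2}}{5} + \frac{P \left(-138 + P\right)}{5}$)
$\frac{10003}{42035} + \frac{f{\left(-7 \right)}}{11139 - -7003} = \frac{10003}{42035} + \frac{\frac{13}{5} - - \frac{966}{5} + \frac{2 \left(-7\right)^{2}}{5}}{11139 - -7003} = 10003 \cdot \frac{1}{42035} + \frac{\frac{13}{5} + \frac{966}{5} + \frac{2}{5} \cdot 49}{11139 + 7003} = \frac{1429}{6005} + \frac{\frac{13}{5} + \frac{966}{5} + \frac{98}{5}}{18142} = \frac{1429}{6005} + \frac{1077}{5} \cdot \frac{1}{18142} = \frac{1429}{6005} + \frac{1077}{90710} = \frac{5443679}{21788542}$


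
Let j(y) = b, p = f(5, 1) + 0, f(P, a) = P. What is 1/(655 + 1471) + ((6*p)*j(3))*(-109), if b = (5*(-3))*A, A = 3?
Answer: 312840901/2126 ≈ 1.4715e+5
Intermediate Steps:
b = -45 (b = (5*(-3))*3 = -15*3 = -45)
p = 5 (p = 5 + 0 = 5)
j(y) = -45
1/(655 + 1471) + ((6*p)*j(3))*(-109) = 1/(655 + 1471) + ((6*5)*(-45))*(-109) = 1/2126 + (30*(-45))*(-109) = 1/2126 - 1350*(-109) = 1/2126 + 147150 = 312840901/2126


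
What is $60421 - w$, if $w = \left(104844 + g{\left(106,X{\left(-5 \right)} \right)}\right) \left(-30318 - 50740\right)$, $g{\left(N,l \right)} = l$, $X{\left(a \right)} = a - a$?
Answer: $8498505373$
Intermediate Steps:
$X{\left(a \right)} = 0$
$w = -8498444952$ ($w = \left(104844 + 0\right) \left(-30318 - 50740\right) = 104844 \left(-81058\right) = -8498444952$)
$60421 - w = 60421 - -8498444952 = 60421 + 8498444952 = 8498505373$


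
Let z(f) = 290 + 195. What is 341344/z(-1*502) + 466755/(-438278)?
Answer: 149377189457/212564830 ≈ 702.74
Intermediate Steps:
z(f) = 485
341344/z(-1*502) + 466755/(-438278) = 341344/485 + 466755/(-438278) = 341344*(1/485) + 466755*(-1/438278) = 341344/485 - 466755/438278 = 149377189457/212564830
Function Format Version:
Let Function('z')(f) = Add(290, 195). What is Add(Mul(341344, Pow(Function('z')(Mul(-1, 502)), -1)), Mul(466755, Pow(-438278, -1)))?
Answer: Rational(149377189457, 212564830) ≈ 702.74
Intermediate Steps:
Function('z')(f) = 485
Add(Mul(341344, Pow(Function('z')(Mul(-1, 502)), -1)), Mul(466755, Pow(-438278, -1))) = Add(Mul(341344, Pow(485, -1)), Mul(466755, Pow(-438278, -1))) = Add(Mul(341344, Rational(1, 485)), Mul(466755, Rational(-1, 438278))) = Add(Rational(341344, 485), Rational(-466755, 438278)) = Rational(149377189457, 212564830)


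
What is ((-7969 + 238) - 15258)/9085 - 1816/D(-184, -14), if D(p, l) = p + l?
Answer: 75611/11385 ≈ 6.6413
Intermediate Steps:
D(p, l) = l + p
((-7969 + 238) - 15258)/9085 - 1816/D(-184, -14) = ((-7969 + 238) - 15258)/9085 - 1816/(-14 - 184) = (-7731 - 15258)*(1/9085) - 1816/(-198) = -22989*1/9085 - 1816*(-1/198) = -291/115 + 908/99 = 75611/11385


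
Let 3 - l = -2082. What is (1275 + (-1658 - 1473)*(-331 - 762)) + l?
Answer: 3425543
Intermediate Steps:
l = 2085 (l = 3 - 1*(-2082) = 3 + 2082 = 2085)
(1275 + (-1658 - 1473)*(-331 - 762)) + l = (1275 + (-1658 - 1473)*(-331 - 762)) + 2085 = (1275 - 3131*(-1093)) + 2085 = (1275 + 3422183) + 2085 = 3423458 + 2085 = 3425543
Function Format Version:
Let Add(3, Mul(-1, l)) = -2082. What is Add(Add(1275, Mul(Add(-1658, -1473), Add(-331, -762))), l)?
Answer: 3425543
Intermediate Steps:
l = 2085 (l = Add(3, Mul(-1, -2082)) = Add(3, 2082) = 2085)
Add(Add(1275, Mul(Add(-1658, -1473), Add(-331, -762))), l) = Add(Add(1275, Mul(Add(-1658, -1473), Add(-331, -762))), 2085) = Add(Add(1275, Mul(-3131, -1093)), 2085) = Add(Add(1275, 3422183), 2085) = Add(3423458, 2085) = 3425543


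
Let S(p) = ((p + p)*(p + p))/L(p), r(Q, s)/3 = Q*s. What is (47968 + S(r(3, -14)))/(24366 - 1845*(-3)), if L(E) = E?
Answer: 47464/29901 ≈ 1.5874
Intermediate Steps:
r(Q, s) = 3*Q*s (r(Q, s) = 3*(Q*s) = 3*Q*s)
S(p) = 4*p (S(p) = ((p + p)*(p + p))/p = ((2*p)*(2*p))/p = (4*p²)/p = 4*p)
(47968 + S(r(3, -14)))/(24366 - 1845*(-3)) = (47968 + 4*(3*3*(-14)))/(24366 - 1845*(-3)) = (47968 + 4*(-126))/(24366 + 5535) = (47968 - 504)/29901 = 47464*(1/29901) = 47464/29901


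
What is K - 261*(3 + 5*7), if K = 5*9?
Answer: -9873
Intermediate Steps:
K = 45
K - 261*(3 + 5*7) = 45 - 261*(3 + 5*7) = 45 - 261*(3 + 35) = 45 - 261*38 = 45 - 9918 = -9873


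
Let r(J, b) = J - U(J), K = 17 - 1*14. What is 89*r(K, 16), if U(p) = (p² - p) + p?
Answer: -534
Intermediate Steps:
K = 3 (K = 17 - 14 = 3)
U(p) = p²
r(J, b) = J - J²
89*r(K, 16) = 89*(3*(1 - 1*3)) = 89*(3*(1 - 3)) = 89*(3*(-2)) = 89*(-6) = -534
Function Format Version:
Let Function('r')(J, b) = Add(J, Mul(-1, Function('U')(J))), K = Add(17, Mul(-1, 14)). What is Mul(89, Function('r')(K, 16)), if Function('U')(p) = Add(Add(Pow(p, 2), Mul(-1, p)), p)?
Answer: -534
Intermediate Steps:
K = 3 (K = Add(17, -14) = 3)
Function('U')(p) = Pow(p, 2)
Function('r')(J, b) = Add(J, Mul(-1, Pow(J, 2)))
Mul(89, Function('r')(K, 16)) = Mul(89, Mul(3, Add(1, Mul(-1, 3)))) = Mul(89, Mul(3, Add(1, -3))) = Mul(89, Mul(3, -2)) = Mul(89, -6) = -534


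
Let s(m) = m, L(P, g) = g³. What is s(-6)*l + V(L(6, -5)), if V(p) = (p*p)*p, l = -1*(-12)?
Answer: -1953197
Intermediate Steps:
l = 12
V(p) = p³ (V(p) = p²*p = p³)
s(-6)*l + V(L(6, -5)) = -6*12 + ((-5)³)³ = -72 + (-125)³ = -72 - 1953125 = -1953197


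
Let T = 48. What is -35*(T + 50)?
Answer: -3430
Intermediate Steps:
-35*(T + 50) = -35*(48 + 50) = -35*98 = -3430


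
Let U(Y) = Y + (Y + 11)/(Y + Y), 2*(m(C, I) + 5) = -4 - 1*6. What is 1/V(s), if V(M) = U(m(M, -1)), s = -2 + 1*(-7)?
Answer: -20/201 ≈ -0.099502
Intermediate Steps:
m(C, I) = -10 (m(C, I) = -5 + (-4 - 1*6)/2 = -5 + (-4 - 6)/2 = -5 + (½)*(-10) = -5 - 5 = -10)
U(Y) = Y + (11 + Y)/(2*Y) (U(Y) = Y + (11 + Y)/((2*Y)) = Y + (11 + Y)*(1/(2*Y)) = Y + (11 + Y)/(2*Y))
s = -9 (s = -2 - 7 = -9)
V(M) = -201/20 (V(M) = ½ - 10 + (11/2)/(-10) = ½ - 10 + (11/2)*(-⅒) = ½ - 10 - 11/20 = -201/20)
1/V(s) = 1/(-201/20) = -20/201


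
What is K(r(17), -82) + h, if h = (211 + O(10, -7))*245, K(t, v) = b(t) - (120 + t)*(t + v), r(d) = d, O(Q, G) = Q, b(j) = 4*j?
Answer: 63118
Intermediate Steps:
K(t, v) = 4*t - (120 + t)*(t + v)
h = 54145 (h = (211 + 10)*245 = 221*245 = 54145)
K(r(17), -82) + h = (-1*17**2 - 120*(-82) - 116*17 - 1*17*(-82)) + 54145 = (-1*289 + 9840 - 1972 + 1394) + 54145 = (-289 + 9840 - 1972 + 1394) + 54145 = 8973 + 54145 = 63118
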